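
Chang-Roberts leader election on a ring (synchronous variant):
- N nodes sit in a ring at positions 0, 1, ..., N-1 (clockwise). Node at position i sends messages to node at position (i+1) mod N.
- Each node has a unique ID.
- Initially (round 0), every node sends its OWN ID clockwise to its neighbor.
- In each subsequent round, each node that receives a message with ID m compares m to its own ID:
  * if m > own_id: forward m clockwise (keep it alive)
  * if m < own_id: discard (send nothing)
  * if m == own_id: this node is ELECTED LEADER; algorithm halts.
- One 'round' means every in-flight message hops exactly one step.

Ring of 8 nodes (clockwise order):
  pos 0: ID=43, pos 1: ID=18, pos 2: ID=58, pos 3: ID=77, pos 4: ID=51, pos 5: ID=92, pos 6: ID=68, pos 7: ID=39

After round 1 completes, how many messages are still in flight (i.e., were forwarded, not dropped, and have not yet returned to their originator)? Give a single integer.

Answer: 4

Derivation:
Round 1: pos1(id18) recv 43: fwd; pos2(id58) recv 18: drop; pos3(id77) recv 58: drop; pos4(id51) recv 77: fwd; pos5(id92) recv 51: drop; pos6(id68) recv 92: fwd; pos7(id39) recv 68: fwd; pos0(id43) recv 39: drop
After round 1: 4 messages still in flight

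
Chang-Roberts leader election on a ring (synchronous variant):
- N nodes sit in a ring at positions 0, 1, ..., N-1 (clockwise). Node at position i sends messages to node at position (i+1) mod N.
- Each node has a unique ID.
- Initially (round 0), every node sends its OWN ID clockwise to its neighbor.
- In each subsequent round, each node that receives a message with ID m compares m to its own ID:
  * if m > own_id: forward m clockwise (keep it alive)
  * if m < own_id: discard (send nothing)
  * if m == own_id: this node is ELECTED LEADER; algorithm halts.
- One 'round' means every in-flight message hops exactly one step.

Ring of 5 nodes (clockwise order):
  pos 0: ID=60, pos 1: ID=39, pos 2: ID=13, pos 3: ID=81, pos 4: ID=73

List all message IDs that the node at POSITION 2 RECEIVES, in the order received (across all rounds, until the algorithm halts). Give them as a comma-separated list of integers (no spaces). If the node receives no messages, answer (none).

Round 1: pos1(id39) recv 60: fwd; pos2(id13) recv 39: fwd; pos3(id81) recv 13: drop; pos4(id73) recv 81: fwd; pos0(id60) recv 73: fwd
Round 2: pos2(id13) recv 60: fwd; pos3(id81) recv 39: drop; pos0(id60) recv 81: fwd; pos1(id39) recv 73: fwd
Round 3: pos3(id81) recv 60: drop; pos1(id39) recv 81: fwd; pos2(id13) recv 73: fwd
Round 4: pos2(id13) recv 81: fwd; pos3(id81) recv 73: drop
Round 5: pos3(id81) recv 81: ELECTED

Answer: 39,60,73,81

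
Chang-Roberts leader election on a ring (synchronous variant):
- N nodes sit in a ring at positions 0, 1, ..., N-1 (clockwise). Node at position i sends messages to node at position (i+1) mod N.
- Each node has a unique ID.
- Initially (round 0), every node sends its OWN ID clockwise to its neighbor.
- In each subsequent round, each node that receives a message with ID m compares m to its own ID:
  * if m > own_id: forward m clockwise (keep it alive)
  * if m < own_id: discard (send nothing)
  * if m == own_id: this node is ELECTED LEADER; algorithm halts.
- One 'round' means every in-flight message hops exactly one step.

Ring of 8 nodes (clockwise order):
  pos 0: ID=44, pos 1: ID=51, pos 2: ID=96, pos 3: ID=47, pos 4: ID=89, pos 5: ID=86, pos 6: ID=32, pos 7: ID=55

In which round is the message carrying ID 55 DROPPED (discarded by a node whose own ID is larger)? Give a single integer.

Answer: 3

Derivation:
Round 1: pos1(id51) recv 44: drop; pos2(id96) recv 51: drop; pos3(id47) recv 96: fwd; pos4(id89) recv 47: drop; pos5(id86) recv 89: fwd; pos6(id32) recv 86: fwd; pos7(id55) recv 32: drop; pos0(id44) recv 55: fwd
Round 2: pos4(id89) recv 96: fwd; pos6(id32) recv 89: fwd; pos7(id55) recv 86: fwd; pos1(id51) recv 55: fwd
Round 3: pos5(id86) recv 96: fwd; pos7(id55) recv 89: fwd; pos0(id44) recv 86: fwd; pos2(id96) recv 55: drop
Round 4: pos6(id32) recv 96: fwd; pos0(id44) recv 89: fwd; pos1(id51) recv 86: fwd
Round 5: pos7(id55) recv 96: fwd; pos1(id51) recv 89: fwd; pos2(id96) recv 86: drop
Round 6: pos0(id44) recv 96: fwd; pos2(id96) recv 89: drop
Round 7: pos1(id51) recv 96: fwd
Round 8: pos2(id96) recv 96: ELECTED
Message ID 55 originates at pos 7; dropped at pos 2 in round 3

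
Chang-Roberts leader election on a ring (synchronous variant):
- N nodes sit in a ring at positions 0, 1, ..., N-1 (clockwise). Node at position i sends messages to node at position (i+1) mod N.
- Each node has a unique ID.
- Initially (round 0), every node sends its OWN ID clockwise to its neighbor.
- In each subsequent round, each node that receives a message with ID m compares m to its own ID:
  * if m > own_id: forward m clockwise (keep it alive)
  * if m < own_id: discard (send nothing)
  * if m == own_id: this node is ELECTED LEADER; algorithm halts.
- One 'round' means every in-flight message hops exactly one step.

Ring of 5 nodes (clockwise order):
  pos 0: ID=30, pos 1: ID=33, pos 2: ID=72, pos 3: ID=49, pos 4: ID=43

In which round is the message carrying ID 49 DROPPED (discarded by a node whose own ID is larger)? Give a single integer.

Round 1: pos1(id33) recv 30: drop; pos2(id72) recv 33: drop; pos3(id49) recv 72: fwd; pos4(id43) recv 49: fwd; pos0(id30) recv 43: fwd
Round 2: pos4(id43) recv 72: fwd; pos0(id30) recv 49: fwd; pos1(id33) recv 43: fwd
Round 3: pos0(id30) recv 72: fwd; pos1(id33) recv 49: fwd; pos2(id72) recv 43: drop
Round 4: pos1(id33) recv 72: fwd; pos2(id72) recv 49: drop
Round 5: pos2(id72) recv 72: ELECTED
Message ID 49 originates at pos 3; dropped at pos 2 in round 4

Answer: 4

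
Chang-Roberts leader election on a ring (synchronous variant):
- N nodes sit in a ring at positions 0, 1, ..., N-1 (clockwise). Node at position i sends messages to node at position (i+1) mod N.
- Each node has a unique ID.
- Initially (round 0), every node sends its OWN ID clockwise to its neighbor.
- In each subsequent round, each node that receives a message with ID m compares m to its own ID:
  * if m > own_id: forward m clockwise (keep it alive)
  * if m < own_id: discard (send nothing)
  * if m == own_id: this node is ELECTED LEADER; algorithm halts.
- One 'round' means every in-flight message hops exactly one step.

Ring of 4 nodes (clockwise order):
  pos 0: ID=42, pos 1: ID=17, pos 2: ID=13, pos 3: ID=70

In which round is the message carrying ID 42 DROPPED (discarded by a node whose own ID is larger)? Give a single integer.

Round 1: pos1(id17) recv 42: fwd; pos2(id13) recv 17: fwd; pos3(id70) recv 13: drop; pos0(id42) recv 70: fwd
Round 2: pos2(id13) recv 42: fwd; pos3(id70) recv 17: drop; pos1(id17) recv 70: fwd
Round 3: pos3(id70) recv 42: drop; pos2(id13) recv 70: fwd
Round 4: pos3(id70) recv 70: ELECTED
Message ID 42 originates at pos 0; dropped at pos 3 in round 3

Answer: 3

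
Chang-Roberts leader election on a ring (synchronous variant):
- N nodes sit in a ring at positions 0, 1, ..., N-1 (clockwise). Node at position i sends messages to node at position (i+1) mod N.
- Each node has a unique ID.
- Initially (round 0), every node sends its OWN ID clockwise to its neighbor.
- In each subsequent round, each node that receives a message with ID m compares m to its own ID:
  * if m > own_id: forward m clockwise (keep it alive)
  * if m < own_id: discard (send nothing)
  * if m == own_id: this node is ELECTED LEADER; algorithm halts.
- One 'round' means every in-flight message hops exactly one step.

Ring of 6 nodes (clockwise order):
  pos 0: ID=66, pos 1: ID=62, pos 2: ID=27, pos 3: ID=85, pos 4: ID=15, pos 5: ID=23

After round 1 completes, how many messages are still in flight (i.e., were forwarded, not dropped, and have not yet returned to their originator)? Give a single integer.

Answer: 3

Derivation:
Round 1: pos1(id62) recv 66: fwd; pos2(id27) recv 62: fwd; pos3(id85) recv 27: drop; pos4(id15) recv 85: fwd; pos5(id23) recv 15: drop; pos0(id66) recv 23: drop
After round 1: 3 messages still in flight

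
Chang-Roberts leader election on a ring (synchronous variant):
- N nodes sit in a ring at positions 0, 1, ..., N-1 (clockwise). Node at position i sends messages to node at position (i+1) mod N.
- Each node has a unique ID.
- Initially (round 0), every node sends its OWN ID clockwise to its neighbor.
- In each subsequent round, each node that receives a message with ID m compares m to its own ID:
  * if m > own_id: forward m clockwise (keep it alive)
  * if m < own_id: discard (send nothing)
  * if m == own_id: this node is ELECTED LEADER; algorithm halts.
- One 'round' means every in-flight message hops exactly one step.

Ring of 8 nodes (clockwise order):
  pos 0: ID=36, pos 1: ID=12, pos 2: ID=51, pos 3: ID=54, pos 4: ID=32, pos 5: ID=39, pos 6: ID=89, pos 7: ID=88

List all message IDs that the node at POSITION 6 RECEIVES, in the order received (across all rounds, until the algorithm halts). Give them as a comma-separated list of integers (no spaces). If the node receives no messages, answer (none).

Round 1: pos1(id12) recv 36: fwd; pos2(id51) recv 12: drop; pos3(id54) recv 51: drop; pos4(id32) recv 54: fwd; pos5(id39) recv 32: drop; pos6(id89) recv 39: drop; pos7(id88) recv 89: fwd; pos0(id36) recv 88: fwd
Round 2: pos2(id51) recv 36: drop; pos5(id39) recv 54: fwd; pos0(id36) recv 89: fwd; pos1(id12) recv 88: fwd
Round 3: pos6(id89) recv 54: drop; pos1(id12) recv 89: fwd; pos2(id51) recv 88: fwd
Round 4: pos2(id51) recv 89: fwd; pos3(id54) recv 88: fwd
Round 5: pos3(id54) recv 89: fwd; pos4(id32) recv 88: fwd
Round 6: pos4(id32) recv 89: fwd; pos5(id39) recv 88: fwd
Round 7: pos5(id39) recv 89: fwd; pos6(id89) recv 88: drop
Round 8: pos6(id89) recv 89: ELECTED

Answer: 39,54,88,89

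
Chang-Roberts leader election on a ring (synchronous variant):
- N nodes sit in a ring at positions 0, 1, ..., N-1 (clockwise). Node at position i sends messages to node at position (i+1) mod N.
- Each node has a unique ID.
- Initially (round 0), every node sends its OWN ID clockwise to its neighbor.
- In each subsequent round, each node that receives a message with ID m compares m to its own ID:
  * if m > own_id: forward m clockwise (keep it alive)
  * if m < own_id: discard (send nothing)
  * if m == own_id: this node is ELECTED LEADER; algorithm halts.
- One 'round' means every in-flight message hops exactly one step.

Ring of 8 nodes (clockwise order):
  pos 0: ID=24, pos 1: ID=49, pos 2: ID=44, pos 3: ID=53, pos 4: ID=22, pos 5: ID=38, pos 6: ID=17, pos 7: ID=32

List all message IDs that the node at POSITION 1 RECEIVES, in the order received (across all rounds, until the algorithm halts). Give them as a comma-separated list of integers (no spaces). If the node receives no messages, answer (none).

Answer: 24,32,38,53

Derivation:
Round 1: pos1(id49) recv 24: drop; pos2(id44) recv 49: fwd; pos3(id53) recv 44: drop; pos4(id22) recv 53: fwd; pos5(id38) recv 22: drop; pos6(id17) recv 38: fwd; pos7(id32) recv 17: drop; pos0(id24) recv 32: fwd
Round 2: pos3(id53) recv 49: drop; pos5(id38) recv 53: fwd; pos7(id32) recv 38: fwd; pos1(id49) recv 32: drop
Round 3: pos6(id17) recv 53: fwd; pos0(id24) recv 38: fwd
Round 4: pos7(id32) recv 53: fwd; pos1(id49) recv 38: drop
Round 5: pos0(id24) recv 53: fwd
Round 6: pos1(id49) recv 53: fwd
Round 7: pos2(id44) recv 53: fwd
Round 8: pos3(id53) recv 53: ELECTED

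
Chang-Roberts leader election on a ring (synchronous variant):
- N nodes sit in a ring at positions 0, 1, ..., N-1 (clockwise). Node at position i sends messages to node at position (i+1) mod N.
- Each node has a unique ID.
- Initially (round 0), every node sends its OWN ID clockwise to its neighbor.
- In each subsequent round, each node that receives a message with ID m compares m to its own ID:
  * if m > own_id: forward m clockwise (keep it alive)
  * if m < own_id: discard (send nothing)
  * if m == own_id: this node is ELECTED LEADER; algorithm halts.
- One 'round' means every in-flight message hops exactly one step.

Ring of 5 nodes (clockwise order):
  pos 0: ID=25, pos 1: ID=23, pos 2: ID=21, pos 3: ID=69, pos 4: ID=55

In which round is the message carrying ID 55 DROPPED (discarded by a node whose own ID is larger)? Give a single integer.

Answer: 4

Derivation:
Round 1: pos1(id23) recv 25: fwd; pos2(id21) recv 23: fwd; pos3(id69) recv 21: drop; pos4(id55) recv 69: fwd; pos0(id25) recv 55: fwd
Round 2: pos2(id21) recv 25: fwd; pos3(id69) recv 23: drop; pos0(id25) recv 69: fwd; pos1(id23) recv 55: fwd
Round 3: pos3(id69) recv 25: drop; pos1(id23) recv 69: fwd; pos2(id21) recv 55: fwd
Round 4: pos2(id21) recv 69: fwd; pos3(id69) recv 55: drop
Round 5: pos3(id69) recv 69: ELECTED
Message ID 55 originates at pos 4; dropped at pos 3 in round 4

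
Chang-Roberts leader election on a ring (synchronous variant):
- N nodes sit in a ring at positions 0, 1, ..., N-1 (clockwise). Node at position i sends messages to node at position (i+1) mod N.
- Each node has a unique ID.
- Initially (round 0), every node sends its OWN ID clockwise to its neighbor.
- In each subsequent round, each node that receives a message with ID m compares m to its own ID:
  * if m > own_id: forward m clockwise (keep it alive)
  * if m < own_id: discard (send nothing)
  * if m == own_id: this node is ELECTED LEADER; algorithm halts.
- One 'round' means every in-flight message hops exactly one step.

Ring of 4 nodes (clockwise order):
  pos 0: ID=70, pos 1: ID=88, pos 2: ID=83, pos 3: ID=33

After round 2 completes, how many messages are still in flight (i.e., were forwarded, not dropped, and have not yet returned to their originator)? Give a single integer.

Answer: 2

Derivation:
Round 1: pos1(id88) recv 70: drop; pos2(id83) recv 88: fwd; pos3(id33) recv 83: fwd; pos0(id70) recv 33: drop
Round 2: pos3(id33) recv 88: fwd; pos0(id70) recv 83: fwd
After round 2: 2 messages still in flight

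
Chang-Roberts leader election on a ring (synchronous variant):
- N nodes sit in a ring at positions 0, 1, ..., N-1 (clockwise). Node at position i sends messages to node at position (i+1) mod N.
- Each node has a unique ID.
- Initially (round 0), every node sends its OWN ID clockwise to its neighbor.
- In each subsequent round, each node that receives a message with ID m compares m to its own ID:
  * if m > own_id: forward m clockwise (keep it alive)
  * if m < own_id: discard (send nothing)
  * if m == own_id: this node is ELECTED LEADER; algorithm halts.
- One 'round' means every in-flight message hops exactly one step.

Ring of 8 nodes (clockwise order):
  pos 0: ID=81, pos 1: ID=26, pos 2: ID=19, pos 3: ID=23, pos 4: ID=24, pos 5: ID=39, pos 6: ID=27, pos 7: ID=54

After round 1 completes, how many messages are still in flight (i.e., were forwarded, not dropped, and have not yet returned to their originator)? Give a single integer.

Round 1: pos1(id26) recv 81: fwd; pos2(id19) recv 26: fwd; pos3(id23) recv 19: drop; pos4(id24) recv 23: drop; pos5(id39) recv 24: drop; pos6(id27) recv 39: fwd; pos7(id54) recv 27: drop; pos0(id81) recv 54: drop
After round 1: 3 messages still in flight

Answer: 3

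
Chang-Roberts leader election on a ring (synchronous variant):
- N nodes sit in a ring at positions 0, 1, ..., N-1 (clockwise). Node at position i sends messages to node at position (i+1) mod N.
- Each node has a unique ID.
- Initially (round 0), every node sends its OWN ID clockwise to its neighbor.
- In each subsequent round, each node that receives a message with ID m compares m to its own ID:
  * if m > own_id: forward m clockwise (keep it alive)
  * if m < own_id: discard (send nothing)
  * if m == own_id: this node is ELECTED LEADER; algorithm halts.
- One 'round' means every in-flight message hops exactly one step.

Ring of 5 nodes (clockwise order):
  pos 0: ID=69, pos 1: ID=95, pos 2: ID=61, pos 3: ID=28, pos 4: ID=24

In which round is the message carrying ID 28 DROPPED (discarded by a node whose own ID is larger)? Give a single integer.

Round 1: pos1(id95) recv 69: drop; pos2(id61) recv 95: fwd; pos3(id28) recv 61: fwd; pos4(id24) recv 28: fwd; pos0(id69) recv 24: drop
Round 2: pos3(id28) recv 95: fwd; pos4(id24) recv 61: fwd; pos0(id69) recv 28: drop
Round 3: pos4(id24) recv 95: fwd; pos0(id69) recv 61: drop
Round 4: pos0(id69) recv 95: fwd
Round 5: pos1(id95) recv 95: ELECTED
Message ID 28 originates at pos 3; dropped at pos 0 in round 2

Answer: 2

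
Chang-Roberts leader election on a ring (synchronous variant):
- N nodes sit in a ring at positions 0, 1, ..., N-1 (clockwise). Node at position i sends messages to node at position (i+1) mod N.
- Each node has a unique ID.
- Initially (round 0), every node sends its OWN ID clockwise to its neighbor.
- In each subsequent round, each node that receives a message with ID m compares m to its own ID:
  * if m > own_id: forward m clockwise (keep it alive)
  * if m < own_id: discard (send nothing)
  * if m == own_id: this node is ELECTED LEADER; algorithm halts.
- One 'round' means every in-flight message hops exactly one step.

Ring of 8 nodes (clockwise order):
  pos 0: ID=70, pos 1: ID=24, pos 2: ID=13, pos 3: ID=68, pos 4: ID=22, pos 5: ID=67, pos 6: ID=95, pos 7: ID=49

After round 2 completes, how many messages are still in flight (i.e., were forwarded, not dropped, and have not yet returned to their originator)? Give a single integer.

Answer: 3

Derivation:
Round 1: pos1(id24) recv 70: fwd; pos2(id13) recv 24: fwd; pos3(id68) recv 13: drop; pos4(id22) recv 68: fwd; pos5(id67) recv 22: drop; pos6(id95) recv 67: drop; pos7(id49) recv 95: fwd; pos0(id70) recv 49: drop
Round 2: pos2(id13) recv 70: fwd; pos3(id68) recv 24: drop; pos5(id67) recv 68: fwd; pos0(id70) recv 95: fwd
After round 2: 3 messages still in flight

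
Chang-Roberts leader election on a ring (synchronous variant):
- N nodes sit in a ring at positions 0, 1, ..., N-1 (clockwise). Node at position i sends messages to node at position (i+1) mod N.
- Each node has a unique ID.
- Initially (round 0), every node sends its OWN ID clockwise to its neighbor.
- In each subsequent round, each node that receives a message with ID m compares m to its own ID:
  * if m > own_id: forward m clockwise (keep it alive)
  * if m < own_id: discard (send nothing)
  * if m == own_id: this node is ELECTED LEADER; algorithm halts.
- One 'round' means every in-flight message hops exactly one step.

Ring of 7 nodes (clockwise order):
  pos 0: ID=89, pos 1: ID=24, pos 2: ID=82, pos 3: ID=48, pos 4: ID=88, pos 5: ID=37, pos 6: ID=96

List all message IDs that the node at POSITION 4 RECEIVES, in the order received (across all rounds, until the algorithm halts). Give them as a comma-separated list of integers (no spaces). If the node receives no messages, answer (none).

Round 1: pos1(id24) recv 89: fwd; pos2(id82) recv 24: drop; pos3(id48) recv 82: fwd; pos4(id88) recv 48: drop; pos5(id37) recv 88: fwd; pos6(id96) recv 37: drop; pos0(id89) recv 96: fwd
Round 2: pos2(id82) recv 89: fwd; pos4(id88) recv 82: drop; pos6(id96) recv 88: drop; pos1(id24) recv 96: fwd
Round 3: pos3(id48) recv 89: fwd; pos2(id82) recv 96: fwd
Round 4: pos4(id88) recv 89: fwd; pos3(id48) recv 96: fwd
Round 5: pos5(id37) recv 89: fwd; pos4(id88) recv 96: fwd
Round 6: pos6(id96) recv 89: drop; pos5(id37) recv 96: fwd
Round 7: pos6(id96) recv 96: ELECTED

Answer: 48,82,89,96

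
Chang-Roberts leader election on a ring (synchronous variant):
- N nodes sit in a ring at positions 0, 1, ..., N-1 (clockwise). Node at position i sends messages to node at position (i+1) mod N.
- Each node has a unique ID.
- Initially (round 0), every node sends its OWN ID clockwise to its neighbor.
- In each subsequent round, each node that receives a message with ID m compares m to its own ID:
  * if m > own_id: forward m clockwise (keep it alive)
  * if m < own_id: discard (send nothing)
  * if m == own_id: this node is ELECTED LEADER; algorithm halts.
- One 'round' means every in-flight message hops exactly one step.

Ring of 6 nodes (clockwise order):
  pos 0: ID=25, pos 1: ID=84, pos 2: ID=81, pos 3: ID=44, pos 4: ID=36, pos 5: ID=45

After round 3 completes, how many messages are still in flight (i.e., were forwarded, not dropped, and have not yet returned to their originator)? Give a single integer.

Answer: 2

Derivation:
Round 1: pos1(id84) recv 25: drop; pos2(id81) recv 84: fwd; pos3(id44) recv 81: fwd; pos4(id36) recv 44: fwd; pos5(id45) recv 36: drop; pos0(id25) recv 45: fwd
Round 2: pos3(id44) recv 84: fwd; pos4(id36) recv 81: fwd; pos5(id45) recv 44: drop; pos1(id84) recv 45: drop
Round 3: pos4(id36) recv 84: fwd; pos5(id45) recv 81: fwd
After round 3: 2 messages still in flight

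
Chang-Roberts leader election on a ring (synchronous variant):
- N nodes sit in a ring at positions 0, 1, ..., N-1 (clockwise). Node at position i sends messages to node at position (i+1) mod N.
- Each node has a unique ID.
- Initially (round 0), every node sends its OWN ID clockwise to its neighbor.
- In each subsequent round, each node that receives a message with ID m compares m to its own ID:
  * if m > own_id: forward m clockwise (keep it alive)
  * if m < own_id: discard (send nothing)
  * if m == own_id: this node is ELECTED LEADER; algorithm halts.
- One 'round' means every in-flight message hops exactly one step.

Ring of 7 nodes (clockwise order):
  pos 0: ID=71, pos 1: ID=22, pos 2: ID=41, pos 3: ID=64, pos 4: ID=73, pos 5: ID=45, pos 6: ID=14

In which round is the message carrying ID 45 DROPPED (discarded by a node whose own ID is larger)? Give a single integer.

Round 1: pos1(id22) recv 71: fwd; pos2(id41) recv 22: drop; pos3(id64) recv 41: drop; pos4(id73) recv 64: drop; pos5(id45) recv 73: fwd; pos6(id14) recv 45: fwd; pos0(id71) recv 14: drop
Round 2: pos2(id41) recv 71: fwd; pos6(id14) recv 73: fwd; pos0(id71) recv 45: drop
Round 3: pos3(id64) recv 71: fwd; pos0(id71) recv 73: fwd
Round 4: pos4(id73) recv 71: drop; pos1(id22) recv 73: fwd
Round 5: pos2(id41) recv 73: fwd
Round 6: pos3(id64) recv 73: fwd
Round 7: pos4(id73) recv 73: ELECTED
Message ID 45 originates at pos 5; dropped at pos 0 in round 2

Answer: 2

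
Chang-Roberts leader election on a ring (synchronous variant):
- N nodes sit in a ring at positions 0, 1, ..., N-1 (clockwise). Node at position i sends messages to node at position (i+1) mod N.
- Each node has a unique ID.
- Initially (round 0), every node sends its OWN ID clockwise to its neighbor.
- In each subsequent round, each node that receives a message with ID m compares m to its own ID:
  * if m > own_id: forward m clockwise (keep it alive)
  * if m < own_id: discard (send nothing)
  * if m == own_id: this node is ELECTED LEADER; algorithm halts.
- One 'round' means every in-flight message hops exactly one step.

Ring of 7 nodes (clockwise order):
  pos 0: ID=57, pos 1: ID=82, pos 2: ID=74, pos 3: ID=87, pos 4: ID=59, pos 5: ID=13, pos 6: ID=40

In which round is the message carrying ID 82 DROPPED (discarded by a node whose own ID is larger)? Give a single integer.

Round 1: pos1(id82) recv 57: drop; pos2(id74) recv 82: fwd; pos3(id87) recv 74: drop; pos4(id59) recv 87: fwd; pos5(id13) recv 59: fwd; pos6(id40) recv 13: drop; pos0(id57) recv 40: drop
Round 2: pos3(id87) recv 82: drop; pos5(id13) recv 87: fwd; pos6(id40) recv 59: fwd
Round 3: pos6(id40) recv 87: fwd; pos0(id57) recv 59: fwd
Round 4: pos0(id57) recv 87: fwd; pos1(id82) recv 59: drop
Round 5: pos1(id82) recv 87: fwd
Round 6: pos2(id74) recv 87: fwd
Round 7: pos3(id87) recv 87: ELECTED
Message ID 82 originates at pos 1; dropped at pos 3 in round 2

Answer: 2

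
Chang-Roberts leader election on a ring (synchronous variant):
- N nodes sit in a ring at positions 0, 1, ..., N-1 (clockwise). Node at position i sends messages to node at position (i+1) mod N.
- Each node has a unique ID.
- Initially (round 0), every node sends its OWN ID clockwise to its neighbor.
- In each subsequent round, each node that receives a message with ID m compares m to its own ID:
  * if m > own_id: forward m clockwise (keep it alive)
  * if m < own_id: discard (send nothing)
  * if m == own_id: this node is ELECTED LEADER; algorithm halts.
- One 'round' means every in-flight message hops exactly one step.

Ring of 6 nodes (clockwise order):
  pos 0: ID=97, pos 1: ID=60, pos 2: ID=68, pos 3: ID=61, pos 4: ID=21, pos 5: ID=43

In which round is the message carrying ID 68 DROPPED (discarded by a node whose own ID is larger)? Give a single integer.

Answer: 4

Derivation:
Round 1: pos1(id60) recv 97: fwd; pos2(id68) recv 60: drop; pos3(id61) recv 68: fwd; pos4(id21) recv 61: fwd; pos5(id43) recv 21: drop; pos0(id97) recv 43: drop
Round 2: pos2(id68) recv 97: fwd; pos4(id21) recv 68: fwd; pos5(id43) recv 61: fwd
Round 3: pos3(id61) recv 97: fwd; pos5(id43) recv 68: fwd; pos0(id97) recv 61: drop
Round 4: pos4(id21) recv 97: fwd; pos0(id97) recv 68: drop
Round 5: pos5(id43) recv 97: fwd
Round 6: pos0(id97) recv 97: ELECTED
Message ID 68 originates at pos 2; dropped at pos 0 in round 4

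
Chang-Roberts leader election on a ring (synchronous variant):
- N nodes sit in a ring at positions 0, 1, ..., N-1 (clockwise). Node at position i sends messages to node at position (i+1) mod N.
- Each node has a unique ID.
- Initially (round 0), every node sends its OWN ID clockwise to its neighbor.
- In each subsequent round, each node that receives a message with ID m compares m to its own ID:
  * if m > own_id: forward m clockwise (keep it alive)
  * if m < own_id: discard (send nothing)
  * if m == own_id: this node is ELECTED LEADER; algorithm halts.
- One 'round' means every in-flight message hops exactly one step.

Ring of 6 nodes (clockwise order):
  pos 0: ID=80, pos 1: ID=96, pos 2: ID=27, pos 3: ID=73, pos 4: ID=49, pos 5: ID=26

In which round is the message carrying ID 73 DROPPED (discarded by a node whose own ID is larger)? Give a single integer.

Answer: 3

Derivation:
Round 1: pos1(id96) recv 80: drop; pos2(id27) recv 96: fwd; pos3(id73) recv 27: drop; pos4(id49) recv 73: fwd; pos5(id26) recv 49: fwd; pos0(id80) recv 26: drop
Round 2: pos3(id73) recv 96: fwd; pos5(id26) recv 73: fwd; pos0(id80) recv 49: drop
Round 3: pos4(id49) recv 96: fwd; pos0(id80) recv 73: drop
Round 4: pos5(id26) recv 96: fwd
Round 5: pos0(id80) recv 96: fwd
Round 6: pos1(id96) recv 96: ELECTED
Message ID 73 originates at pos 3; dropped at pos 0 in round 3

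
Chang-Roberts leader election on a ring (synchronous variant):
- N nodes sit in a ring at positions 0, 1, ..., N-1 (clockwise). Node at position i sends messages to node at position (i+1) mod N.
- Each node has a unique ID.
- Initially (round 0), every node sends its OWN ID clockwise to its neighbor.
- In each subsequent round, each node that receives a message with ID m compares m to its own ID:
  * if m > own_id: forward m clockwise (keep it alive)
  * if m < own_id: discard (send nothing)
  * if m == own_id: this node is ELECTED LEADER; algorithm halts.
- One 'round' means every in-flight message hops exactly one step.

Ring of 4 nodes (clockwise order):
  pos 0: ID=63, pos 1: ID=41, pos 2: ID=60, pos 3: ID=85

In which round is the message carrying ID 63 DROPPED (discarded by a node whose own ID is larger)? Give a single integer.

Round 1: pos1(id41) recv 63: fwd; pos2(id60) recv 41: drop; pos3(id85) recv 60: drop; pos0(id63) recv 85: fwd
Round 2: pos2(id60) recv 63: fwd; pos1(id41) recv 85: fwd
Round 3: pos3(id85) recv 63: drop; pos2(id60) recv 85: fwd
Round 4: pos3(id85) recv 85: ELECTED
Message ID 63 originates at pos 0; dropped at pos 3 in round 3

Answer: 3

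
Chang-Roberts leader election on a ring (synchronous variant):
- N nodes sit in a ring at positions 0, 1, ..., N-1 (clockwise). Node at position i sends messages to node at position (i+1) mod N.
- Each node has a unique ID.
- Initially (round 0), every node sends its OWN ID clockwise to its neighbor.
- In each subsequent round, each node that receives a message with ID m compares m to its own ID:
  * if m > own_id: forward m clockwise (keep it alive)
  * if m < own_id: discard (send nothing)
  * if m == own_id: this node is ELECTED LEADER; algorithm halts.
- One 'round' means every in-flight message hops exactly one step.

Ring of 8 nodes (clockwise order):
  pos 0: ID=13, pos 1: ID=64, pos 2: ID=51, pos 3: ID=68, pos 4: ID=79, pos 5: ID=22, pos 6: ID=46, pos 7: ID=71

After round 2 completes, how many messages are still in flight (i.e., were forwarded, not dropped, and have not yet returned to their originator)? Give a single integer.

Answer: 2

Derivation:
Round 1: pos1(id64) recv 13: drop; pos2(id51) recv 64: fwd; pos3(id68) recv 51: drop; pos4(id79) recv 68: drop; pos5(id22) recv 79: fwd; pos6(id46) recv 22: drop; pos7(id71) recv 46: drop; pos0(id13) recv 71: fwd
Round 2: pos3(id68) recv 64: drop; pos6(id46) recv 79: fwd; pos1(id64) recv 71: fwd
After round 2: 2 messages still in flight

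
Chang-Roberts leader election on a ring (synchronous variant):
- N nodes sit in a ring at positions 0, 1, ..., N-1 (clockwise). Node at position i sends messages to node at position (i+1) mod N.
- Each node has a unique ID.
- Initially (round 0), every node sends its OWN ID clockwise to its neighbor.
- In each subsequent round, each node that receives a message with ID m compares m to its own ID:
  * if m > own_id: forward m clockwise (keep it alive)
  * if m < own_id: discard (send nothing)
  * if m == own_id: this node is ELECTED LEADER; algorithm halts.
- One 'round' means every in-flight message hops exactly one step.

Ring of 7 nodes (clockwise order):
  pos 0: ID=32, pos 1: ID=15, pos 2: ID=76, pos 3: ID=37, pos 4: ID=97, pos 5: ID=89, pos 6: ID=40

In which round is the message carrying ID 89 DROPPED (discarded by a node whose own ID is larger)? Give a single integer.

Round 1: pos1(id15) recv 32: fwd; pos2(id76) recv 15: drop; pos3(id37) recv 76: fwd; pos4(id97) recv 37: drop; pos5(id89) recv 97: fwd; pos6(id40) recv 89: fwd; pos0(id32) recv 40: fwd
Round 2: pos2(id76) recv 32: drop; pos4(id97) recv 76: drop; pos6(id40) recv 97: fwd; pos0(id32) recv 89: fwd; pos1(id15) recv 40: fwd
Round 3: pos0(id32) recv 97: fwd; pos1(id15) recv 89: fwd; pos2(id76) recv 40: drop
Round 4: pos1(id15) recv 97: fwd; pos2(id76) recv 89: fwd
Round 5: pos2(id76) recv 97: fwd; pos3(id37) recv 89: fwd
Round 6: pos3(id37) recv 97: fwd; pos4(id97) recv 89: drop
Round 7: pos4(id97) recv 97: ELECTED
Message ID 89 originates at pos 5; dropped at pos 4 in round 6

Answer: 6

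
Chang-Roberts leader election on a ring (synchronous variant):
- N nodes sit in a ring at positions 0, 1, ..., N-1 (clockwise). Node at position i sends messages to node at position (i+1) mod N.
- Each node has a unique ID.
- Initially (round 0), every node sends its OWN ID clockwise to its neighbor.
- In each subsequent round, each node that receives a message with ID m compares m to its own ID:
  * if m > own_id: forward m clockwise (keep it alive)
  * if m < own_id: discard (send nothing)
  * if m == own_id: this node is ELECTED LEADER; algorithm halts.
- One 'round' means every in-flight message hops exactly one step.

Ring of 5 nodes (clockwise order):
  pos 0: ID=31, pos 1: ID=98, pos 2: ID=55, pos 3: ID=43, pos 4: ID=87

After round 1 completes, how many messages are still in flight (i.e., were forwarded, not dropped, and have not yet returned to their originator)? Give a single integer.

Round 1: pos1(id98) recv 31: drop; pos2(id55) recv 98: fwd; pos3(id43) recv 55: fwd; pos4(id87) recv 43: drop; pos0(id31) recv 87: fwd
After round 1: 3 messages still in flight

Answer: 3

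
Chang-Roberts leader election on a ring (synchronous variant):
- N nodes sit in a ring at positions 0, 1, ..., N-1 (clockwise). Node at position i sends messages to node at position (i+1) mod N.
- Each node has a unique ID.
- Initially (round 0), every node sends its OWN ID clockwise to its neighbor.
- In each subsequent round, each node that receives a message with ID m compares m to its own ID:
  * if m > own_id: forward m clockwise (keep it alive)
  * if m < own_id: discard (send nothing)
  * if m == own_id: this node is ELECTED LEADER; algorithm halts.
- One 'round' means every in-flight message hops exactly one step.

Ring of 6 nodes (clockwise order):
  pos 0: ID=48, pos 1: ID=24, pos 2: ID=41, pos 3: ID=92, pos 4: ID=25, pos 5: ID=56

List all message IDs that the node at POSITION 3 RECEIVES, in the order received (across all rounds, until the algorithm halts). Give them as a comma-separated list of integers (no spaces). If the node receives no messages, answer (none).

Round 1: pos1(id24) recv 48: fwd; pos2(id41) recv 24: drop; pos3(id92) recv 41: drop; pos4(id25) recv 92: fwd; pos5(id56) recv 25: drop; pos0(id48) recv 56: fwd
Round 2: pos2(id41) recv 48: fwd; pos5(id56) recv 92: fwd; pos1(id24) recv 56: fwd
Round 3: pos3(id92) recv 48: drop; pos0(id48) recv 92: fwd; pos2(id41) recv 56: fwd
Round 4: pos1(id24) recv 92: fwd; pos3(id92) recv 56: drop
Round 5: pos2(id41) recv 92: fwd
Round 6: pos3(id92) recv 92: ELECTED

Answer: 41,48,56,92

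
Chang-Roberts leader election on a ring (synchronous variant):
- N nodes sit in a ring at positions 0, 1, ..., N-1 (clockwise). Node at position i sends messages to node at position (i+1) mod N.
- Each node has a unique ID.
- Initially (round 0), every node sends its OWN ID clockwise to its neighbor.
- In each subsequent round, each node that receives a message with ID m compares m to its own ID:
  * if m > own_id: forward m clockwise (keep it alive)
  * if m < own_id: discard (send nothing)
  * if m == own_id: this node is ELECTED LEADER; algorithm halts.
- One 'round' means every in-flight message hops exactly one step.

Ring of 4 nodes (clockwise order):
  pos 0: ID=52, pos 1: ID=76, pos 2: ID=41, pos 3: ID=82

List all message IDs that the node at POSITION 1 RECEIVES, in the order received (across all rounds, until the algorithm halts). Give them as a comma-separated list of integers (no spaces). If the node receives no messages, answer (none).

Round 1: pos1(id76) recv 52: drop; pos2(id41) recv 76: fwd; pos3(id82) recv 41: drop; pos0(id52) recv 82: fwd
Round 2: pos3(id82) recv 76: drop; pos1(id76) recv 82: fwd
Round 3: pos2(id41) recv 82: fwd
Round 4: pos3(id82) recv 82: ELECTED

Answer: 52,82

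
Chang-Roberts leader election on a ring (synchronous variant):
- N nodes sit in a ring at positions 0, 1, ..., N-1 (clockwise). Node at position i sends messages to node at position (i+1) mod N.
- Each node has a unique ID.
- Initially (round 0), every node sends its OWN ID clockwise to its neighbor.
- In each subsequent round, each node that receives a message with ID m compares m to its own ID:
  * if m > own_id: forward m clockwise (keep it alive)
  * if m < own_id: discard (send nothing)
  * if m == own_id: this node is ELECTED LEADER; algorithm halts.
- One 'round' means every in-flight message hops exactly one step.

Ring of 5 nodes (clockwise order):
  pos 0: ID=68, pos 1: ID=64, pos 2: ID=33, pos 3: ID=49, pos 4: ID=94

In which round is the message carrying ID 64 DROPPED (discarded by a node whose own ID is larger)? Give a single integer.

Round 1: pos1(id64) recv 68: fwd; pos2(id33) recv 64: fwd; pos3(id49) recv 33: drop; pos4(id94) recv 49: drop; pos0(id68) recv 94: fwd
Round 2: pos2(id33) recv 68: fwd; pos3(id49) recv 64: fwd; pos1(id64) recv 94: fwd
Round 3: pos3(id49) recv 68: fwd; pos4(id94) recv 64: drop; pos2(id33) recv 94: fwd
Round 4: pos4(id94) recv 68: drop; pos3(id49) recv 94: fwd
Round 5: pos4(id94) recv 94: ELECTED
Message ID 64 originates at pos 1; dropped at pos 4 in round 3

Answer: 3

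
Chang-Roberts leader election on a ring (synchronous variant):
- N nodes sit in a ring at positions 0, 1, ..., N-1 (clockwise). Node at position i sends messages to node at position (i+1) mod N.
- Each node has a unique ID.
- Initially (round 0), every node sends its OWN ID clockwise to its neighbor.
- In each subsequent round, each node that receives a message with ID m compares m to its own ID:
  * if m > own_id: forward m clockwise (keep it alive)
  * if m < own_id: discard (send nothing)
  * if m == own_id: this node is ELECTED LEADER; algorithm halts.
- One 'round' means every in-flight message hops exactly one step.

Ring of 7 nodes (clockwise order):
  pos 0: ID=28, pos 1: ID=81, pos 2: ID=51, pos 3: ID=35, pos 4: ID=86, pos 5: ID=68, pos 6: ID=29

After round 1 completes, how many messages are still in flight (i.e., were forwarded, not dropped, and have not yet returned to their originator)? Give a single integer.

Round 1: pos1(id81) recv 28: drop; pos2(id51) recv 81: fwd; pos3(id35) recv 51: fwd; pos4(id86) recv 35: drop; pos5(id68) recv 86: fwd; pos6(id29) recv 68: fwd; pos0(id28) recv 29: fwd
After round 1: 5 messages still in flight

Answer: 5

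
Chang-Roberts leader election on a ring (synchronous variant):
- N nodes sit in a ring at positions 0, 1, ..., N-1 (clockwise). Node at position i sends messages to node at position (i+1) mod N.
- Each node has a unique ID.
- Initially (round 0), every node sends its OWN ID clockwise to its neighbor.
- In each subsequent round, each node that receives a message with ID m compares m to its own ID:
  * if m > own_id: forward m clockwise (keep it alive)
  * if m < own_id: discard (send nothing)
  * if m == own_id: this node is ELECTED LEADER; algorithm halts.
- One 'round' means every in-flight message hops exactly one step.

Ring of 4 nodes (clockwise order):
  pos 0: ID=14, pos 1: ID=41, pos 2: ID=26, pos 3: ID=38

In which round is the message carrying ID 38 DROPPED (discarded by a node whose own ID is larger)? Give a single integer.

Answer: 2

Derivation:
Round 1: pos1(id41) recv 14: drop; pos2(id26) recv 41: fwd; pos3(id38) recv 26: drop; pos0(id14) recv 38: fwd
Round 2: pos3(id38) recv 41: fwd; pos1(id41) recv 38: drop
Round 3: pos0(id14) recv 41: fwd
Round 4: pos1(id41) recv 41: ELECTED
Message ID 38 originates at pos 3; dropped at pos 1 in round 2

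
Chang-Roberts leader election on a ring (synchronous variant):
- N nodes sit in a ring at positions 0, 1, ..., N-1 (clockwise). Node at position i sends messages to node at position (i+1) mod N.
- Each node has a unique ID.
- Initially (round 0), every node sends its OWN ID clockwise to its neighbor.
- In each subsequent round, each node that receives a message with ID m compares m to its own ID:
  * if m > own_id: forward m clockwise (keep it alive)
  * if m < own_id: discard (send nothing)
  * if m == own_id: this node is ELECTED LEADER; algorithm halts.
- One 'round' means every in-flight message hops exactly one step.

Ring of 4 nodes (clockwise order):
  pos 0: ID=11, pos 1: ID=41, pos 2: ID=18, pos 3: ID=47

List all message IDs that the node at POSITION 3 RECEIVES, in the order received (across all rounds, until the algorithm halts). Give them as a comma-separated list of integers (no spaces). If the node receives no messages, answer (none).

Answer: 18,41,47

Derivation:
Round 1: pos1(id41) recv 11: drop; pos2(id18) recv 41: fwd; pos3(id47) recv 18: drop; pos0(id11) recv 47: fwd
Round 2: pos3(id47) recv 41: drop; pos1(id41) recv 47: fwd
Round 3: pos2(id18) recv 47: fwd
Round 4: pos3(id47) recv 47: ELECTED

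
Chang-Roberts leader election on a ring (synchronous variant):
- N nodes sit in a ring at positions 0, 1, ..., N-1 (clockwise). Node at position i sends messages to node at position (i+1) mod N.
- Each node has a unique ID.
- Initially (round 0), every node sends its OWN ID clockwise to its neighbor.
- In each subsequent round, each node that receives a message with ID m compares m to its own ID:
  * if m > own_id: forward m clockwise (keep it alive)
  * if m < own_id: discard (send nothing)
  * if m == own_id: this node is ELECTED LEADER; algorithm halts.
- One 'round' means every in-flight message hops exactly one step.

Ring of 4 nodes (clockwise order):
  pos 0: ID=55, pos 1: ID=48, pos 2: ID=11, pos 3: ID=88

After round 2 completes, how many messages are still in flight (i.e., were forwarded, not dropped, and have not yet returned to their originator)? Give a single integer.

Answer: 2

Derivation:
Round 1: pos1(id48) recv 55: fwd; pos2(id11) recv 48: fwd; pos3(id88) recv 11: drop; pos0(id55) recv 88: fwd
Round 2: pos2(id11) recv 55: fwd; pos3(id88) recv 48: drop; pos1(id48) recv 88: fwd
After round 2: 2 messages still in flight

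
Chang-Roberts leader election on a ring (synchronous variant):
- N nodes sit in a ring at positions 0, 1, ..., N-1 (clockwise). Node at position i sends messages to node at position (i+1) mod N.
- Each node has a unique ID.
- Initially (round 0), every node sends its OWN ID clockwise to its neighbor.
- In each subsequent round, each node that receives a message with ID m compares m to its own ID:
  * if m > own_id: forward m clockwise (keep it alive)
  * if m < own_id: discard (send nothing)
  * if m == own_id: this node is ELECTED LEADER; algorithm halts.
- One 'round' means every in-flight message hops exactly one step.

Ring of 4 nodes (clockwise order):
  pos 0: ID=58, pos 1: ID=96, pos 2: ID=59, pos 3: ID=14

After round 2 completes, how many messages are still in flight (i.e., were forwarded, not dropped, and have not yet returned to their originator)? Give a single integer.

Answer: 2

Derivation:
Round 1: pos1(id96) recv 58: drop; pos2(id59) recv 96: fwd; pos3(id14) recv 59: fwd; pos0(id58) recv 14: drop
Round 2: pos3(id14) recv 96: fwd; pos0(id58) recv 59: fwd
After round 2: 2 messages still in flight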